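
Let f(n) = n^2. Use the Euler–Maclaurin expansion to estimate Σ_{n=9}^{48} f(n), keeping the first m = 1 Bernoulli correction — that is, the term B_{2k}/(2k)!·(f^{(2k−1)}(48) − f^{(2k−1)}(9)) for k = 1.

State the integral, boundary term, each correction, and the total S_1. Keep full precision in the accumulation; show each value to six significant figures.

∫_9^48 x^2 dx evaluates to 36621.0.
Boundary: ½(f(9) + f(48)) = ½(81.0000 + 2304.00) = 1192.50.
So far: 37813.5.
Correction k=1: B_{2}/2! · (f^{(1)}(48) − f^{(1)}(9)) = 1/12 · (96.0000 − 18.0000) = 6.50000.

S_1 ≈ 37820.0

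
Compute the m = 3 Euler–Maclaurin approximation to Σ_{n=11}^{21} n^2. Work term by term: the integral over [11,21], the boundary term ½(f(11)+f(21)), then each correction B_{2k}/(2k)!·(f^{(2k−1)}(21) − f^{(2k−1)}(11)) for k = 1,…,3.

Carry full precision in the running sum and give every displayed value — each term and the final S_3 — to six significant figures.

∫_11^21 x^2 dx evaluates to 2643.33.
Endpoint term: (f(11) + f(21))/2 = (121.000 + 441.000)/2 = 281.000.
Integral + boundary = 2924.33.
Order-1 term: 1/12 · (42.0000 − 22.0000) = 1.66667.
After k=1: 2926.00.
Order-2 term: −1/720 · (0.00000 − 0.00000) = 0.00000.
After k=2: 2926.00.
Order-3 term: 1/30240 · (0.00000 − 0.00000) = 0.00000.

S_3 ≈ 2926.00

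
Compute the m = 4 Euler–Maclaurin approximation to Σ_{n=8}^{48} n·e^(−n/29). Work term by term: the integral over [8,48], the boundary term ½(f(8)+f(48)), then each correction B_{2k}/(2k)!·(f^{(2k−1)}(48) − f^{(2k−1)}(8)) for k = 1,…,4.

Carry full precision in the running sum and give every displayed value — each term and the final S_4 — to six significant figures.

S_4 ≈ 395.248

Integral: ∫_8^48 x·e^(−x/29) dx = 387.684.
Endpoint term: (f(8) + f(48))/2 = (6.07134 + 9.17084)/2 = 7.62109.
So far: 395.305.
Correction k=1: B_{2}/2! · (f^{(1)}(48) − f^{(1)}(8)) = 1/12 · (-0.125177 − 0.549561) = -0.0562281.
Partial sum through k=1: 395.248.
Correction k=2: B_{4}/4! · (f^{(3)}(48) − f^{(3)}(8)) = −1/720 · (0.000305519 − 0.00245826) = 2.98992e-06.
Partial sum through k=2: 395.248.
Correction k=3: B_{6}/6! · (f^{(5)}(48) − f^{(5)}(8)) = 1/30240 · (9.03544e-07 − 5.06903e-06) = -1.37748e-10.
Partial sum through k=3: 395.248.
Correction k=4: B_{8}/8! · (f^{(7)}(48) − f^{(7)}(8)) = −1/1209600 · (1.71678e-09 − 8.57913e-09) = 5.67324e-15.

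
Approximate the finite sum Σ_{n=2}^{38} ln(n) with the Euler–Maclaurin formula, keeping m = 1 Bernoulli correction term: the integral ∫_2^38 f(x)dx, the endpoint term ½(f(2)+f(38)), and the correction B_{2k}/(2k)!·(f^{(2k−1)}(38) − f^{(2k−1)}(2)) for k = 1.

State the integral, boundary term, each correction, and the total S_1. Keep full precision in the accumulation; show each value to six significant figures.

Integral: ∫_2^38 ln(x) dx = 100.842.
½[f(2) + f(38)] = ½[0.693147 + 3.63759] = 2.16537.
So far: 103.007.
Correction k=1: B_{2}/2! · (f^{(1)}(38) − f^{(1)}(2)) = 1/12 · (0.0263158 − 0.500000) = -0.0394737.

S_1 ≈ 102.968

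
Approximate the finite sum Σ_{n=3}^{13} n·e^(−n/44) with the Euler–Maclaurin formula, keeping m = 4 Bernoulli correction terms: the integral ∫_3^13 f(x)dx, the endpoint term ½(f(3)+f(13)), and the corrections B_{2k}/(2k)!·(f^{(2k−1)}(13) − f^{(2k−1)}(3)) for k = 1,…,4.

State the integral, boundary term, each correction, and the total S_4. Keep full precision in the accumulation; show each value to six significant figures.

The integral term ∫_3^13 x·e^(−x/44) dx = 65.2628.
Boundary: ½(f(3) + f(13)) = ½(2.80227 + 9.67451) = 6.23839.
Running total after boundary: 71.5012.
Order-1 term: 1/12 · (0.524318 − 0.870403) = -0.0288404.
After k=1: 71.4723.
Order-2 term: −1/720 · (0.00103962 − 0.00141456) = 5.20747e-07.
After k=2: 71.4723.
Order-3 term: 1/30240 · (9.34099e-07 − 1.22909e-06) = -9.75517e-12.
After k=3: 71.4723.
Order-4 term: −1/1209600 · (6.87605e-10 − 8.92319e-10) = 1.69241e-16.

S_4 ≈ 71.4723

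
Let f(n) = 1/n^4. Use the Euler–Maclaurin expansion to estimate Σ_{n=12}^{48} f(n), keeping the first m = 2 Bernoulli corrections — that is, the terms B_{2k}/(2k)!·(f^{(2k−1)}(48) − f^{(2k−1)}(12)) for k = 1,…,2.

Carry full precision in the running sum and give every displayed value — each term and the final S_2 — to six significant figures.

S_2 ≈ 0.000215428

The integral term ∫_12^48 1/x^4 dx = 0.000189887.
Endpoint term: (f(12) + f(48))/2 = (4.82253e-05 + 1.88380e-07)/2 = 2.42068e-05.
Integral + boundary = 0.000214094.
Order-1 term: 1/12 · (-1.56983e-08 − (-1.60751e-05)) = 1.33828e-06.
After k=1: 0.000215432.
Order-2 term: −1/720 · (-2.04406e-10 − (-3.34898e-06)) = -4.65108e-09.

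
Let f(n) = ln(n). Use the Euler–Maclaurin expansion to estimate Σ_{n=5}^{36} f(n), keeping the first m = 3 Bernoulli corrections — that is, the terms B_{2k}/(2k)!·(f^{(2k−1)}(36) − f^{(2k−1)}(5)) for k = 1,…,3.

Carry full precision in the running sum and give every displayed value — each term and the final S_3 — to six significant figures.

∫_5^36 ln(x) dx evaluates to 89.9595.
Boundary: ½(f(5) + f(36)) = ½(1.60944 + 3.58352) = 2.59648.
Running total after boundary: 92.5560.
k=1: B_{2}/(2)! × [f^{(1)}(36) − f^{(1)}(5)] = 1/12 × (0.0277778 − 0.200000) = -0.0143519.
Running total after k=1: 92.5416.
k=2: B_{4}/(4)! × [f^{(3)}(36) − f^{(3)}(5)] = −1/720 × (4.28669e-05 − 0.0160000) = 2.21627e-05.
Running total after k=2: 92.5416.
k=3: B_{6}/(6)! × [f^{(5)}(36) − f^{(5)}(5)] = 1/30240 × (3.96916e-07 − 0.00768000) = -2.53955e-07.

S_3 ≈ 92.5416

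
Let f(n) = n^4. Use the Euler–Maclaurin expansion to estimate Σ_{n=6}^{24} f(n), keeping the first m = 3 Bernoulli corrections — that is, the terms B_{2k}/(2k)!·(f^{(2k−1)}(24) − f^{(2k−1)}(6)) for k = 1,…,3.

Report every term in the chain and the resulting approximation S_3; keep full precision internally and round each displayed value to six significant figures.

S_3 ≈ 1.76204e+06

Integral: ∫_6^24 x^4 dx = 1.59097e+06.
Boundary: ½(f(6) + f(24)) = ½(1296.00 + 331776) = 166536.
Running total after boundary: 1.75751e+06.
Order-1 term: 1/12 · (55296.0 − 864.000) = 4536.00.
Partial sum through k=1: 1.76204e+06.
Order-2 term: −1/720 · (576.000 − 144.000) = -0.600000.
Partial sum through k=2: 1.76204e+06.
Order-3 term: 1/30240 · (0.00000 − 0.00000) = 0.00000.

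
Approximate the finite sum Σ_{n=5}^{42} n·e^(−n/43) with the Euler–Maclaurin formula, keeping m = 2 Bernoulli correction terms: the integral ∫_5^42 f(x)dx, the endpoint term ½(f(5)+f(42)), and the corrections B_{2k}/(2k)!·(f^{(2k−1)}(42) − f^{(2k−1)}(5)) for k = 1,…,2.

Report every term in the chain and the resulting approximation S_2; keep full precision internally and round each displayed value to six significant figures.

The integral term ∫_5^42 x·e^(−x/43) dx = 461.192.
Boundary: ½(f(5) + f(42)) = ½(4.45113 + 15.8145) = 10.1328.
Running total after boundary: 471.325.
Order-1 term: 1/12 · (0.00875663 − 0.786712) = -0.0648296.
After k=1: 471.260.
Order-2 term: −1/720 · (0.000412021 − 0.00138841) = 1.35609e-06.

S_2 ≈ 471.260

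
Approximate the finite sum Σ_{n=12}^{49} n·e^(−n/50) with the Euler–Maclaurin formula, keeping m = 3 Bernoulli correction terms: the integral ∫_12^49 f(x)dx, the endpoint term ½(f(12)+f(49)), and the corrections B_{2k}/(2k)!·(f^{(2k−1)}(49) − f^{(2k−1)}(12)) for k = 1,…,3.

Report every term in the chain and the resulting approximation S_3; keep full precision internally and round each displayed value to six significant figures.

∫_12^49 x·e^(−x/50) dx evaluates to 580.756.
½[f(12) + f(49)] = ½[9.43953 + 18.3902] = 13.9149.
Running total after boundary: 594.671.
Order-1 term: 1/12 · (0.00750622 − 0.597837) = -0.0491942.
Partial sum through k=1: 594.622.
Order-2 term: −1/720 · (0.000303251 − 0.000868437) = 7.84980e-07.
Partial sum through k=2: 594.622.
Order-3 term: 1/30240 · (2.41400e-07 − 5.99096e-07) = -1.18286e-11.

S_3 ≈ 594.622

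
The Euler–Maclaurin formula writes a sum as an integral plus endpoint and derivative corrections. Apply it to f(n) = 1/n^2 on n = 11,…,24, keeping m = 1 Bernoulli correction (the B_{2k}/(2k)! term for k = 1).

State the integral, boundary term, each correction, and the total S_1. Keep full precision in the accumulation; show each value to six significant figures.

Integral: ∫_11^24 1/x^2 dx = 0.0492424.
Endpoint term: (f(11) + f(24))/2 = (0.00826446 + 0.00173611)/2 = 0.00500029.
Running total after boundary: 0.0542427.
k=1: B_{2}/(2)! × [f^{(1)}(24) − f^{(1)}(11)] = 1/12 × (-0.000144676 − (-0.00150263)) = 0.000113163.

S_1 ≈ 0.0543559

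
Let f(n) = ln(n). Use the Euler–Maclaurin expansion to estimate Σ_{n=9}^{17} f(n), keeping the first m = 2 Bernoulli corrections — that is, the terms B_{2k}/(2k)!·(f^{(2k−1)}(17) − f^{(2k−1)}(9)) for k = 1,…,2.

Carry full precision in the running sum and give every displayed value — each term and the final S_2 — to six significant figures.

S_2 ≈ 22.9005

The integral term ∫_9^17 ln(x) dx = 20.3896.
Boundary: ½(f(9) + f(17)) = ½(2.19722 + 2.83321) = 2.51522.
So far: 22.9048.
k=1: B_{2}/(2)! × [f^{(1)}(17) − f^{(1)}(9)] = 1/12 × (0.0588235 − 0.111111) = -0.00435730.
After k=1: 22.9005.
k=2: B_{4}/(4)! × [f^{(3)}(17) − f^{(3)}(9)] = −1/720 × (0.000407083 − 0.00274348) = 3.24500e-06.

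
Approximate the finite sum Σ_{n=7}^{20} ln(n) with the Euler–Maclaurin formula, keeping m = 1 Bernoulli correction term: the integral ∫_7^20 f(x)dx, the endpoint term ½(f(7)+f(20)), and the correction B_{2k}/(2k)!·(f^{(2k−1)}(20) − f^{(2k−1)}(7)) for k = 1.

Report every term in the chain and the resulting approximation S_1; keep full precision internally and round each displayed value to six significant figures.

S_1 ≈ 35.7564

The integral term ∫_7^20 ln(x) dx = 33.2933.
Endpoint term: (f(7) + f(20))/2 = (1.94591 + 2.99573)/2 = 2.47082.
Running total after boundary: 35.7641.
Correction k=1: B_{2}/2! · (f^{(1)}(20) − f^{(1)}(7)) = 1/12 · (0.0500000 − 0.142857) = -0.00773810.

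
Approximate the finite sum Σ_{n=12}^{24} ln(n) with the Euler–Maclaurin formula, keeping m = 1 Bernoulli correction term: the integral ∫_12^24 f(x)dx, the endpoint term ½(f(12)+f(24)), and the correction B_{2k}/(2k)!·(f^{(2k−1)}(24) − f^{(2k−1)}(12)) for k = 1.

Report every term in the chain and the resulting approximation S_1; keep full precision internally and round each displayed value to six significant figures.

S_1 ≈ 37.2824

∫_12^24 ln(x) dx evaluates to 34.4544.
½[f(12) + f(24)] = ½[2.48491 + 3.17805] = 2.83148.
Running total after boundary: 37.2859.
Order-1 term: 1/12 · (0.0416667 − 0.0833333) = -0.00347222.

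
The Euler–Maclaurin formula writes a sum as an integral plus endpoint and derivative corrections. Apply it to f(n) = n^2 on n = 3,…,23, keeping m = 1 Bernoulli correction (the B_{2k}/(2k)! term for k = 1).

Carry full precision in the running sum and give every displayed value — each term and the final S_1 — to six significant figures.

∫_3^23 x^2 dx evaluates to 4046.67.
½[f(3) + f(23)] = ½[9.00000 + 529.000] = 269.000.
So far: 4315.67.
Correction k=1: B_{2}/2! · (f^{(1)}(23) − f^{(1)}(3)) = 1/12 · (46.0000 − 6.00000) = 3.33333.

S_1 ≈ 4319.00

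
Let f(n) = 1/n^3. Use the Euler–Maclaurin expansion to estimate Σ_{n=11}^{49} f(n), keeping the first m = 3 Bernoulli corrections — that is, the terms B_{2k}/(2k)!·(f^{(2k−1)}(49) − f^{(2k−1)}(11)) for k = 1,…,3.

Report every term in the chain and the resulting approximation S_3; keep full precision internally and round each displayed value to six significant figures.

S_3 ≈ 0.00432088

The integral term ∫_11^49 1/x^3 dx = 0.00392398.
Endpoint term: (f(11) + f(49))/2 = (0.000751315 + 8.49986e-06)/2 = 0.000379907.
Running total after boundary: 0.00430389.
Order-1 term: 1/12 · (-5.20400e-07 − (-0.000204904)) = 1.70320e-05.
Running total after k=1: 0.00432092.
Order-2 term: −1/720 · (-4.33486e-09 − (-3.38684e-05)) = -4.70335e-08.
Running total after k=2: 0.00432088.
Order-3 term: 1/30240 · (-7.58284e-11 − (-1.17560e-05)) = 3.88754e-10.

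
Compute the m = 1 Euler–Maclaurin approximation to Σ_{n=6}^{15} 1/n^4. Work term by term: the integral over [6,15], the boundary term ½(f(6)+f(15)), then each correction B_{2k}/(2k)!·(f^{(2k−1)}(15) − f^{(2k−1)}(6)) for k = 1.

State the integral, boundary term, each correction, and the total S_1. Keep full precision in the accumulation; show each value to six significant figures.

S_1 ≈ 0.00188255

The integral term ∫_6^15 1/x^4 dx = 0.00144444.
Endpoint term: (f(6) + f(15))/2 = (0.000771605 + 1.97531e-05)/2 = 0.000395679.
Integral + boundary = 0.00184012.
Order-1 term: 1/12 · (-5.26749e-06 − (-0.000514403)) = 4.24280e-05.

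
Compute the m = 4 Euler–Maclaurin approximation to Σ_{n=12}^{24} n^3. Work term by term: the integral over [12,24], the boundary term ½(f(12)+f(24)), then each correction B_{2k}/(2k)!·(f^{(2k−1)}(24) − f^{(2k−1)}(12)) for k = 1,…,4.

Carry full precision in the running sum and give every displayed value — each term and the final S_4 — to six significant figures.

S_4 ≈ 85644.0

∫_12^24 x^3 dx evaluates to 77760.0.
Boundary: ½(f(12) + f(24)) = ½(1728.00 + 13824.0) = 7776.00.
So far: 85536.0.
Order-1 term: 1/12 · (1728.00 − 432.000) = 108.000.
After k=1: 85644.0.
Order-2 term: −1/720 · (6.00000 − 6.00000) = 0.00000.
After k=2: 85644.0.
Order-3 term: 1/30240 · (0.00000 − 0.00000) = 0.00000.
After k=3: 85644.0.
Order-4 term: −1/1209600 · (0.00000 − 0.00000) = 0.00000.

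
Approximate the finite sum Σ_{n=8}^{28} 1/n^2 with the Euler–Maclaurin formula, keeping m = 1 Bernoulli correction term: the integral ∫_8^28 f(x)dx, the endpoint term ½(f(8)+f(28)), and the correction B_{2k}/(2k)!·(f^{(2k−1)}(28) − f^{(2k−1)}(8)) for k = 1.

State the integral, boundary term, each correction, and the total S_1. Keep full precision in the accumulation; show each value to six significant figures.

Integral: ∫_8^28 1/x^2 dx = 0.0892857.
½[f(8) + f(28)] = ½[0.0156250 + 0.00127551] = 0.00845026.
Running total after boundary: 0.0977360.
Order-1 term: 1/12 · (-9.11079e-05 − (-0.00390625)) = 0.000317929.

S_1 ≈ 0.0980539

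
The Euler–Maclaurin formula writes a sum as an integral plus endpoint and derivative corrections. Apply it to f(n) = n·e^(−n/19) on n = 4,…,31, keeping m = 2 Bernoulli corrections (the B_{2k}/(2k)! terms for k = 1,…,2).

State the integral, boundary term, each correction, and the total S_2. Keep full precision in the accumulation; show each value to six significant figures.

The integral term ∫_4^31 x·e^(−x/19) dx = 168.199.
Boundary: ½(f(4) + f(31)) = ½(3.24063 + 6.06423) = 4.65243.
Running total after boundary: 172.852.
k=1: B_{2}/(2)! × [f^{(1)}(31) − f^{(1)}(4)] = 1/12 × (-0.123550 − 0.639598) = -0.0635957.
Running total after k=1: 172.788.
k=2: B_{4}/(4)! × [f^{(3)}(31) − f^{(3)}(4)] = −1/720 × (0.000741527 − 0.00626015) = 7.66475e-06.

S_2 ≈ 172.788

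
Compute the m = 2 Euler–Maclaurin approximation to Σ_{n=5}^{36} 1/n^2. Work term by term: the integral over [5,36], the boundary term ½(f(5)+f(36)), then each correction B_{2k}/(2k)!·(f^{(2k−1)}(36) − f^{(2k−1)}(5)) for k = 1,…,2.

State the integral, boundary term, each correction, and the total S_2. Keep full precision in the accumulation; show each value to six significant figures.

S_2 ≈ 0.193927

Integral: ∫_5^36 1/x^2 dx = 0.172222.
Endpoint term: (f(5) + f(36))/2 = (0.0400000 + 0.000771605)/2 = 0.0203858.
Integral + boundary = 0.192608.
Order-1 term: 1/12 · (-4.28669e-05 − (-0.0160000)) = 0.00132976.
After k=1: 0.193938.
Order-2 term: −1/720 · (-3.96916e-07 − (-0.00768000)) = -1.06661e-05.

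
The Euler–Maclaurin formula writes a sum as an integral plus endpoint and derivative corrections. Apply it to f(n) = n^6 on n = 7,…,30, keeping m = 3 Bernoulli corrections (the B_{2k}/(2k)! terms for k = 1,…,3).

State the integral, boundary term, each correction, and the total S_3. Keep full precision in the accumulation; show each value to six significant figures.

∫_7^30 x^6 dx evaluates to 3.12417e+09.
½[f(7) + f(30)] = ½[117649 + 7.29000e+08] = 3.64559e+08.
Integral + boundary = 3.48873e+09.
k=1: B_{2}/(2)! × [f^{(1)}(30) − f^{(1)}(7)] = 1/12 × (1.45800e+08 − 100842) = 1.21416e+07.
After k=1: 3.50087e+09.
k=2: B_{4}/(4)! × [f^{(3)}(30) − f^{(3)}(7)] = −1/720 × (3.24000e+06 − 41160.0) = -4442.83.
After k=2: 3.50086e+09.
k=3: B_{6}/(6)! × [f^{(5)}(30) − f^{(5)}(7)] = 1/30240 × (21600.0 − 5040.00) = 0.547619.

S_3 ≈ 3.50086e+09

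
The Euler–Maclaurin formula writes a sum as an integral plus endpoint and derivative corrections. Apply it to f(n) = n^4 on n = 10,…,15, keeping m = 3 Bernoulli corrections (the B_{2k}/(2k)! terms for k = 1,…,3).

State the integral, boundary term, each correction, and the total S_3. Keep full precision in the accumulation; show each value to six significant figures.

S_3 ≈ 162979

Integral: ∫_10^15 x^4 dx = 131875.
Endpoint term: (f(10) + f(15))/2 = (10000.0 + 50625.0)/2 = 30312.5.
So far: 162188.
Correction k=1: B_{2}/2! · (f^{(1)}(15) − f^{(1)}(10)) = 1/12 · (13500.0 − 4000.00) = 791.667.
After k=1: 162979.
Correction k=2: B_{4}/4! · (f^{(3)}(15) − f^{(3)}(10)) = −1/720 · (360.000 − 240.000) = -0.166667.
After k=2: 162979.
Correction k=3: B_{6}/6! · (f^{(5)}(15) − f^{(5)}(10)) = 1/30240 · (0.00000 − 0.00000) = 0.00000.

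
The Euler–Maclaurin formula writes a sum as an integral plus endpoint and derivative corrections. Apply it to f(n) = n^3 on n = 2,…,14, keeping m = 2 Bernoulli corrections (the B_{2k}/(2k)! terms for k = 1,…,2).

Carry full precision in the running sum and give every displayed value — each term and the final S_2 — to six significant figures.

The integral term ∫_2^14 x^3 dx = 9600.00.
Boundary: ½(f(2) + f(14)) = ½(8.00000 + 2744.00) = 1376.00.
So far: 10976.0.
Order-1 term: 1/12 · (588.000 − 12.0000) = 48.0000.
Running total after k=1: 11024.0.
Order-2 term: −1/720 · (6.00000 − 6.00000) = 0.00000.

S_2 ≈ 11024.0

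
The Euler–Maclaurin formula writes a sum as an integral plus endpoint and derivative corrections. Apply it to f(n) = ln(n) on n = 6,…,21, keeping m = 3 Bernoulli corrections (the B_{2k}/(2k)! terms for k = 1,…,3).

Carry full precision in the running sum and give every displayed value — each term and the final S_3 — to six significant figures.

Integral: ∫_6^21 ln(x) dx = 38.1844.
Boundary: ½(f(6) + f(21)) = ½(1.79176 + 3.04452) = 2.41814.
Running total after boundary: 40.6026.
Correction k=1: B_{2}/2! · (f^{(1)}(21) − f^{(1)}(6)) = 1/12 · (0.0476190 − 0.166667) = -0.00992063.
Partial sum through k=1: 40.5926.
Correction k=2: B_{4}/4! · (f^{(3)}(21) − f^{(3)}(6)) = −1/720 · (0.000215959 − 0.00925926) = 1.25601e-05.
Partial sum through k=2: 40.5926.
Correction k=3: B_{6}/6! · (f^{(5)}(21) − f^{(5)}(6)) = 1/30240 · (5.87645e-06 − 0.00308642) = -1.01870e-07.

S_3 ≈ 40.5926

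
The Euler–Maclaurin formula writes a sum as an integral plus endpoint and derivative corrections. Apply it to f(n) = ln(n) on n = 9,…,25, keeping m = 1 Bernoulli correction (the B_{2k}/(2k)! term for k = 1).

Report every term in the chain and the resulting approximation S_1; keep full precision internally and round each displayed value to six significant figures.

∫_9^25 ln(x) dx evaluates to 44.6969.
Endpoint term: (f(9) + f(25))/2 = (2.19722 + 3.21888)/2 = 2.70805.
Running total after boundary: 47.4049.
Order-1 term: 1/12 · (0.0400000 − 0.111111) = -0.00592593.

S_1 ≈ 47.3990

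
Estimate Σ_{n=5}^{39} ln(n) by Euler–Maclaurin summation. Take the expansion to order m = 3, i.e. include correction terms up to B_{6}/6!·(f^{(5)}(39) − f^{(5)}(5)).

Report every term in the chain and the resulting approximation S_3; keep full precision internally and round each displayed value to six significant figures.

S_3 ≈ 103.454

The integral term ∫_5^39 ln(x) dx = 100.832.
Boundary: ½(f(5) + f(39)) = ½(1.60944 + 3.66356) = 2.63650.
Running total after boundary: 103.468.
Correction k=1: B_{2}/2! · (f^{(1)}(39) − f^{(1)}(5)) = 1/12 · (0.0256410 − 0.200000) = -0.0145299.
After k=1: 103.454.
Correction k=2: B_{4}/4! · (f^{(3)}(39) − f^{(3)}(5)) = −1/720 · (3.37160e-05 − 0.0160000) = 2.21754e-05.
After k=2: 103.454.
Correction k=3: B_{6}/6! · (f^{(5)}(39) − f^{(5)}(5)) = 1/30240 · (2.66004e-07 − 0.00768000) = -2.53959e-07.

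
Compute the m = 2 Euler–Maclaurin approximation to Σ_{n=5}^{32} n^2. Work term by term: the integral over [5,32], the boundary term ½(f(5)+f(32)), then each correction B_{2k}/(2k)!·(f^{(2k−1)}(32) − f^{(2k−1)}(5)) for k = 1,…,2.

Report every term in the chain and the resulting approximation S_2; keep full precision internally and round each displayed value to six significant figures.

Integral: ∫_5^32 x^2 dx = 10881.0.
Boundary: ½(f(5) + f(32)) = ½(25.0000 + 1024.00) = 524.500.
So far: 11405.5.
Order-1 term: 1/12 · (64.0000 − 10.0000) = 4.50000.
Running total after k=1: 11410.0.
Order-2 term: −1/720 · (0.00000 − 0.00000) = 0.00000.

S_2 ≈ 11410.0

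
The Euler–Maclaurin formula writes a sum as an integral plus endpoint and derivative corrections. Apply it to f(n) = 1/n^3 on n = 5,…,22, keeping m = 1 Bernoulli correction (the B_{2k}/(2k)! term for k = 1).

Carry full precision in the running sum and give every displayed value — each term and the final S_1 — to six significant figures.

∫_5^22 1/x^3 dx evaluates to 0.0189669.
Boundary: ½(f(5) + f(22)) = ½(0.00800000 + 9.39144e-05) = 0.00404696.
So far: 0.0230139.
Correction k=1: B_{2}/2! · (f^{(1)}(22) − f^{(1)}(5)) = 1/12 · (-1.28065e-05 − (-0.00480000)) = 0.000398933.

S_1 ≈ 0.0234128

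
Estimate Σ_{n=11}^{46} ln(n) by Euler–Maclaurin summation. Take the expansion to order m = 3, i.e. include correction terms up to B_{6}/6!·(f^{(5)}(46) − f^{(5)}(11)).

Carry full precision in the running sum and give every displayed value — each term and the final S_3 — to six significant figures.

The integral term ∫_11^46 ln(x) dx = 114.741.
½[f(11) + f(46)] = ½[2.39790 + 3.82864] = 3.11327.
Integral + boundary = 117.854.
Order-1 term: 1/12 · (0.0217391 − 0.0909091) = -0.00576416.
Running total after k=1: 117.848.
Order-2 term: −1/720 · (2.05474e-05 − 0.00150263) = 2.05845e-06.
Running total after k=2: 117.848.
Order-3 term: 1/30240 · (1.16526e-07 − 0.000149021) = -4.92409e-09.

S_3 ≈ 117.848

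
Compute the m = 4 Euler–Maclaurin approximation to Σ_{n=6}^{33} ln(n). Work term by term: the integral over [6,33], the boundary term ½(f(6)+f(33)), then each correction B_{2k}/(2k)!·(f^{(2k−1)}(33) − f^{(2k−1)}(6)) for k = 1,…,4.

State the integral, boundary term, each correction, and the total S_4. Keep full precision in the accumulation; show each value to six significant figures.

S_4 ≈ 80.2670

∫_6^33 ln(x) dx evaluates to 77.6342.
½[f(6) + f(33)] = ½[1.79176 + 3.49651] = 2.64413.
Integral + boundary = 80.2783.
Correction k=1: B_{2}/2! · (f^{(1)}(33) − f^{(1)}(6)) = 1/12 · (0.0303030 − 0.166667) = -0.0113636.
Running total after k=1: 80.2670.
Correction k=2: B_{4}/4! · (f^{(3)}(33) − f^{(3)}(6)) = −1/720 · (5.56529e-05 − 0.00925926) = 1.27828e-05.
Running total after k=2: 80.2670.
Correction k=3: B_{6}/6! · (f^{(5)}(33) − f^{(5)}(6)) = 1/30240 · (6.13256e-07 − 0.00308642) = -1.02044e-07.
Running total after k=3: 80.2670.
Correction k=4: B_{8}/8! · (f^{(7)}(33) − f^{(7)}(6)) = −1/1209600 · (1.68941e-08 − 0.00257202) = 2.12632e-09.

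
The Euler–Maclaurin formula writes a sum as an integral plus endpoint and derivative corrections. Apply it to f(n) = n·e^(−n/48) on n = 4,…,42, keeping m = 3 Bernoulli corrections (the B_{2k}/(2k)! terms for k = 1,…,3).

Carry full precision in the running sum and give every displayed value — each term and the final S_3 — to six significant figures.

S_3 ≈ 506.115

∫_4^42 x·e^(−x/48) dx evaluates to 495.587.
Boundary: ½(f(4) + f(42)) = ½(3.68018 + 17.5082) = 10.5942.
So far: 506.181.
Correction k=1: B_{2}/2! · (f^{(1)}(42) − f^{(1)}(4)) = 1/12 · (0.0521078 − 0.843374) = -0.0659389.
Running total after k=1: 506.115.
Correction k=2: B_{4}/4! · (f^{(3)}(42) − f^{(3)}(4)) = −1/720 · (0.000384476 − 0.00116470) = 1.08364e-06.
Running total after k=2: 506.115.
Correction k=3: B_{6}/6! · (f^{(5)}(42) − f^{(5)}(4)) = 1/30240 · (3.23930e-07 − 8.52147e-07) = -1.74675e-11.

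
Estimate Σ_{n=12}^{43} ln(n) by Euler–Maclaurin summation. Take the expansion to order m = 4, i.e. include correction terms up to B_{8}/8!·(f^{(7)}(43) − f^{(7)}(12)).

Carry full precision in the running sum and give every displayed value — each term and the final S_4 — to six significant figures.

∫_12^43 ln(x) dx evaluates to 100.913.
Endpoint term: (f(12) + f(43))/2 = (2.48491 + 3.76120)/2 = 3.12305.
Running total after boundary: 104.036.
Correction k=1: B_{2}/2! · (f^{(1)}(43) − f^{(1)}(12)) = 1/12 · (0.0232558 − 0.0833333) = -0.00500646.
After k=1: 104.031.
Correction k=2: B_{4}/4! · (f^{(3)}(43) − f^{(3)}(12)) = −1/720 · (2.51550e-05 − 0.00115741) = 1.57257e-06.
After k=2: 104.031.
Correction k=3: B_{6}/6! · (f^{(5)}(43) − f^{(5)}(12)) = 1/30240 · (1.63256e-07 − 9.64506e-05) = -3.18411e-09.
After k=3: 104.031.
Correction k=4: B_{8}/8! · (f^{(7)}(43) − f^{(7)}(12)) = −1/1209600 · (2.64883e-09 − 2.00939e-05) = 1.66098e-11.

S_4 ≈ 104.031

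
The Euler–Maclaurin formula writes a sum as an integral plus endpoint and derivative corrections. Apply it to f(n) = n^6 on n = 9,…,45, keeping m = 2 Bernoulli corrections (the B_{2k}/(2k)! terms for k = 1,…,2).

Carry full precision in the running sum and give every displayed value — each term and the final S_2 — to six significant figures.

Integral: ∫_9^45 x^6 dx = 5.33807e+10.
½[f(9) + f(45)] = ½[531441 + 8.30377e+09] = 4.15215e+09.
Running total after boundary: 5.75328e+10.
k=1: B_{2}/(2)! × [f^{(1)}(45) − f^{(1)}(9)] = 1/12 × (1.10717e+09 − 354294) = 9.22345e+07.
Partial sum through k=1: 5.76251e+10.
k=2: B_{4}/(4)! × [f^{(3)}(45) − f^{(3)}(9)] = −1/720 × (1.09350e+07 − 87480.0) = -15066.0.

S_2 ≈ 5.76250e+10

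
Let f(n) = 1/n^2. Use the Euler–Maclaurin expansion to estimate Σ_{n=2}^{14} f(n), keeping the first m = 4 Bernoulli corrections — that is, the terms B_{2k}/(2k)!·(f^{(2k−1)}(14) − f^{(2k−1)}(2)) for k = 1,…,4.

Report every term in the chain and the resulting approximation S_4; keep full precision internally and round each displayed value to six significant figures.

S_4 ≈ 0.575974

∫_2^14 1/x^2 dx evaluates to 0.428571.
Boundary: ½(f(2) + f(14)) = ½(0.250000 + 0.00510204) = 0.127551.
So far: 0.556122.
Order-1 term: 1/12 · (-0.000728863 − (-0.250000)) = 0.0207726.
Partial sum through k=1: 0.576895.
Order-2 term: −1/720 · (-4.46243e-05 − (-0.750000)) = -0.00104160.
Partial sum through k=2: 0.575853.
Order-3 term: 1/30240 · (-6.83024e-06 − (-5.62500)) = 0.000186012.
Partial sum through k=3: 0.576039.
Order-4 term: −1/1209600 · (-1.95150e-06 − (-78.7500)) = -6.51042e-05.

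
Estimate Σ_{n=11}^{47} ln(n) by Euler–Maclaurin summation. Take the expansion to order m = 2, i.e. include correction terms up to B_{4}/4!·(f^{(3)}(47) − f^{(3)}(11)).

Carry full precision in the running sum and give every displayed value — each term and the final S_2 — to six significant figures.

Integral: ∫_11^47 ln(x) dx = 118.580.
½[f(11) + f(47)] = ½[2.39790 + 3.85015] = 3.12402.
Integral + boundary = 121.704.
Correction k=1: B_{2}/2! · (f^{(1)}(47) − f^{(1)}(11)) = 1/12 · (0.0212766 − 0.0909091) = -0.00580271.
Running total after k=1: 121.698.
Correction k=2: B_{4}/4! · (f^{(3)}(47) − f^{(3)}(11)) = −1/720 · (1.92636e-05 − 0.00150263) = 2.06023e-06.

S_2 ≈ 121.698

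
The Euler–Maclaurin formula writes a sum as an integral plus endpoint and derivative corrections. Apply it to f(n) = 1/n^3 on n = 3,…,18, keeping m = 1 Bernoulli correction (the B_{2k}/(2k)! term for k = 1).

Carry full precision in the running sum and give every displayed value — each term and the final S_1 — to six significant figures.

Integral: ∫_3^18 1/x^3 dx = 0.0540123.
Endpoint term: (f(3) + f(18))/2 = (0.0370370 + 0.000171468)/2 = 0.0186043.
Integral + boundary = 0.0726166.
k=1: B_{2}/(2)! × [f^{(1)}(18) − f^{(1)}(3)] = 1/12 × (-2.85780e-05 − (-0.0370370)) = 0.00308404.

S_1 ≈ 0.0757006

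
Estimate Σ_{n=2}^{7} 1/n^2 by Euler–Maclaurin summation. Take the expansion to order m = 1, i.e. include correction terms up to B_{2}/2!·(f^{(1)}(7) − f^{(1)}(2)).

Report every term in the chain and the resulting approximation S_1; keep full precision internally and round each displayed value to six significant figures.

Integral: ∫_2^7 1/x^2 dx = 0.357143.
Endpoint term: (f(2) + f(7))/2 = (0.250000 + 0.0204082)/2 = 0.135204.
Running total after boundary: 0.492347.
Correction k=1: B_{2}/2! · (f^{(1)}(7) − f^{(1)}(2)) = 1/12 · (-0.00583090 − (-0.250000)) = 0.0203474.

S_1 ≈ 0.512694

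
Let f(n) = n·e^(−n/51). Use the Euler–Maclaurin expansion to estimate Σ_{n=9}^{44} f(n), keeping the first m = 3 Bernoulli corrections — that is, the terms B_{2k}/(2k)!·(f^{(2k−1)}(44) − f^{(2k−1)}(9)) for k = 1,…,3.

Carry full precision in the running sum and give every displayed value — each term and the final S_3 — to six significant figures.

Integral: ∫_9^44 x·e^(−x/51) dx = 520.364.
Boundary: ½(f(9) + f(44)) = ½(7.54401 + 18.5681) = 13.0561.
Running total after boundary: 533.420.
k=1: B_{2}/(2)! × [f^{(1)}(44) − f^{(1)}(9)] = 1/12 × (0.0579219 − 0.690302) = -0.0526983.
After k=1: 533.367.
k=2: B_{4}/(4)! × [f^{(3)}(44) − f^{(3)}(9)] = −1/720 × (0.000346761 − 0.000909938) = 7.82190e-07.
After k=2: 533.367.
k=3: B_{6}/(6)! × [f^{(5)}(44) − f^{(5)}(9)] = 1/30240 × (2.58075e-07 − 5.97646e-07) = -1.12292e-11.

S_3 ≈ 533.367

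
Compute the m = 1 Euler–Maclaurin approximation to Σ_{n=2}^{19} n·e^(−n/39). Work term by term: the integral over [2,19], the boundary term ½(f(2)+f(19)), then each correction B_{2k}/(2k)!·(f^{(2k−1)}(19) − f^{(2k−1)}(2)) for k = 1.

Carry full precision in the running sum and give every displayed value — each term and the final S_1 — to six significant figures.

S_1 ≈ 136.130

The integral term ∫_2^19 x·e^(−x/39) dx = 129.392.
½[f(2) + f(19)] = ½[1.90002 + 11.6728] = 6.78640.
So far: 136.179.
Correction k=1: B_{2}/2! · (f^{(1)}(19) − f^{(1)}(2)) = 1/12 · (0.315055 − 0.901292) = -0.0488531.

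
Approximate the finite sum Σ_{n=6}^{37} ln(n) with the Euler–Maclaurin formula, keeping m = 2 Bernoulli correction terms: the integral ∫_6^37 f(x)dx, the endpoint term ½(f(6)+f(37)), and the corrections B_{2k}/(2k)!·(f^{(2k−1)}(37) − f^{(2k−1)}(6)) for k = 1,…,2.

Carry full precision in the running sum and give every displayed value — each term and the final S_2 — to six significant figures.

Integral: ∫_6^37 ln(x) dx = 91.8534.
Endpoint term: (f(6) + f(37))/2 = (1.79176 + 3.61092)/2 = 2.70134.
So far: 94.5547.
Order-1 term: 1/12 · (0.0270270 − 0.166667) = -0.0116366.
After k=1: 94.5431.
Order-2 term: −1/720 · (3.94843e-05 − 0.00925926) = 1.28052e-05.

S_2 ≈ 94.5431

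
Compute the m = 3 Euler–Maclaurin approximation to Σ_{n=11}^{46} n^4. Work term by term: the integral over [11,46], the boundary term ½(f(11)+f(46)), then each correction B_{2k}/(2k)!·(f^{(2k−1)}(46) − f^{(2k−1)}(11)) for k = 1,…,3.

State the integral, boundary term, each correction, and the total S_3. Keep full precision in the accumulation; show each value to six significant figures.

∫_11^46 x^4 dx evaluates to 4.11604e+07.
½[f(11) + f(46)] = ½[14641.0 + 4.47746e+06] = 2.24605e+06.
Integral + boundary = 4.34064e+07.
Order-1 term: 1/12 · (389344 − 5324.00) = 32001.7.
Partial sum through k=1: 4.34384e+07.
Order-2 term: −1/720 · (1104.00 − 264.000) = -1.16667.
Partial sum through k=2: 4.34384e+07.
Order-3 term: 1/30240 · (0.00000 − 0.00000) = 0.00000.

S_3 ≈ 4.34384e+07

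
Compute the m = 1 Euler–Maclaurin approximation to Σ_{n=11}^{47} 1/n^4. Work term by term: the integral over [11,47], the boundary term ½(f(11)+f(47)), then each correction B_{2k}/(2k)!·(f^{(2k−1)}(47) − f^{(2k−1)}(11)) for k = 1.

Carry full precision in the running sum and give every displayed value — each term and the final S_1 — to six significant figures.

Integral: ∫_11^47 1/x^4 dx = 0.000247228.
½[f(11) + f(47)] = ½[6.83013e-05 + 2.04931e-07] = 3.42531e-05.
Integral + boundary = 0.000281481.
Correction k=1: B_{2}/2! · (f^{(1)}(47) − f^{(1)}(11)) = 1/12 · (-1.74410e-08 − (-2.48369e-05)) = 2.06828e-06.

S_1 ≈ 0.000283549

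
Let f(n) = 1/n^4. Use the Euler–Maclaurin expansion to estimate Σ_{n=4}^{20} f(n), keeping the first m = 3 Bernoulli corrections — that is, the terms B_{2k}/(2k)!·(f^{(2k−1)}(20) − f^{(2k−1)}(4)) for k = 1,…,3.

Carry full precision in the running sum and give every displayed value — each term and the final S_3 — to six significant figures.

S_3 ≈ 0.00743901

∫_4^20 1/x^4 dx evaluates to 0.00516667.
½[f(4) + f(20)] = ½[0.00390625 + 6.25000e-06] = 0.00195625.
So far: 0.00712292.
k=1: B_{2}/(2)! × [f^{(1)}(20) − f^{(1)}(4)] = 1/12 × (-1.25000e-06 − (-0.00390625)) = 0.000325417.
Running total after k=1: 0.00744833.
k=2: B_{4}/(4)! × [f^{(3)}(20) − f^{(3)}(4)] = −1/720 × (-9.37500e-08 − (-0.00732422)) = -1.01724e-05.
Running total after k=2: 0.00743816.
k=3: B_{6}/(6)! × [f^{(5)}(20) − f^{(5)}(4)] = 1/30240 × (-1.31250e-08 − (-0.0256348)) = 8.47710e-07.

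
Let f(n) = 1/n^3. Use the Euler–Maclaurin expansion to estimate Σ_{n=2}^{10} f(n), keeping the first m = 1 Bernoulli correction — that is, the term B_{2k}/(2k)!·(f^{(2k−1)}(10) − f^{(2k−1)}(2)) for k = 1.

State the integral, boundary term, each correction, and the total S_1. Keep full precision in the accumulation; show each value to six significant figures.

S_1 ≈ 0.198600

Integral: ∫_2^10 1/x^3 dx = 0.120000.
Endpoint term: (f(2) + f(10))/2 = (0.125000 + 0.00100000)/2 = 0.0630000.
So far: 0.183000.
Correction k=1: B_{2}/2! · (f^{(1)}(10) − f^{(1)}(2)) = 1/12 · (-0.000300000 − (-0.187500)) = 0.0156000.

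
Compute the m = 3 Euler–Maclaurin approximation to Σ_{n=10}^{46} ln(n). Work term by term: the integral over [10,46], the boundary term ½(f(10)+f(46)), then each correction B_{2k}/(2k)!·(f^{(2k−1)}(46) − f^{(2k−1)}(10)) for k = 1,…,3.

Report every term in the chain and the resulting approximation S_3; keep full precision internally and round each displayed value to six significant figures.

The integral term ∫_10^46 ln(x) dx = 117.092.
Endpoint term: (f(10) + f(46))/2 = (2.30259 + 3.82864)/2 = 3.06561.
So far: 120.157.
Order-1 term: 1/12 · (0.0217391 − 0.100000) = -0.00652174.
Partial sum through k=1: 120.151.
Order-2 term: −1/720 · (2.05474e-05 − 0.00200000) = 2.74924e-06.
Partial sum through k=2: 120.151.
Order-3 term: 1/30240 · (1.16526e-07 − 0.000240000) = -7.93265e-09.

S_3 ≈ 120.151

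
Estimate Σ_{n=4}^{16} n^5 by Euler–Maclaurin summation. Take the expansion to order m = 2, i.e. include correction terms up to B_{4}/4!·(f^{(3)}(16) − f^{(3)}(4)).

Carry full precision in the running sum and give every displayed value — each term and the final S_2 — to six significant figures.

S_2 ≈ 3.34750e+06

Integral: ∫_4^16 x^5 dx = 2.79552e+06.
Endpoint term: (f(4) + f(16))/2 = (1024.00 + 1.04858e+06)/2 = 524800.
So far: 3.32032e+06.
k=1: B_{2}/(2)! × [f^{(1)}(16) − f^{(1)}(4)] = 1/12 × (327680 − 1280.00) = 27200.0.
Partial sum through k=1: 3.34752e+06.
k=2: B_{4}/(4)! × [f^{(3)}(16) − f^{(3)}(4)] = −1/720 × (15360.0 − 960.000) = -20.0000.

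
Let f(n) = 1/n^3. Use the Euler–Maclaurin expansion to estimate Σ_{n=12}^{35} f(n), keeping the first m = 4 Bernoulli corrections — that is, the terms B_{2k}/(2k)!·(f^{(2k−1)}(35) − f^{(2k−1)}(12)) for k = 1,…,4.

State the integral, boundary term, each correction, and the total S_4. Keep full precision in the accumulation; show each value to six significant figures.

S_4 ≈ 0.00337693

The integral term ∫_12^35 1/x^3 dx = 0.00306406.
Boundary: ½(f(12) + f(35)) = ½(0.000578704 + 2.33236e-05) = 0.000301014.
Running total after boundary: 0.00336507.
k=1: B_{2}/(2)! × [f^{(1)}(35) − f^{(1)}(12)] = 1/12 × (-1.99917e-06 − (-0.000144676)) = 1.18897e-05.
Running total after k=1: 0.00337696.
k=2: B_{4}/(4)! × [f^{(3)}(35) − f^{(3)}(12)] = −1/720 × (-3.26395e-08 − (-2.00939e-05)) = -2.78628e-08.
Running total after k=2: 0.00337693.
k=3: B_{6}/(6)! × [f^{(5)}(35) − f^{(5)}(12)] = 1/30240 × (-1.11907e-09 − (-5.86071e-06)) = 1.93770e-10.
Running total after k=3: 0.00337693.
k=4: B_{8}/(8)! × [f^{(7)}(35) − f^{(7)}(12)] = −1/1209600 × (-6.57737e-11 − (-2.93036e-06)) = -2.42253e-12.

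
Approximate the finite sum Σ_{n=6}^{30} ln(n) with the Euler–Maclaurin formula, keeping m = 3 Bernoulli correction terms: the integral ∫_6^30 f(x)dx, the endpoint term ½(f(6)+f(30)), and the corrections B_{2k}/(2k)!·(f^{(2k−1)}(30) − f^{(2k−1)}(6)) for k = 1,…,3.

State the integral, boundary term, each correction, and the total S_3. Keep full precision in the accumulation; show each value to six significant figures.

Integral: ∫_6^30 ln(x) dx = 67.2854.
½[f(6) + f(30)] = ½[1.79176 + 3.40120] = 2.59648.
Integral + boundary = 69.8818.
Order-1 term: 1/12 · (0.0333333 − 0.166667) = -0.0111111.
After k=1: 69.8707.
Order-2 term: −1/720 · (7.40741e-05 − 0.00925926) = 1.27572e-05.
After k=2: 69.8707.
Order-3 term: 1/30240 · (9.87654e-07 − 0.00308642) = -1.02031e-07.

S_3 ≈ 69.8707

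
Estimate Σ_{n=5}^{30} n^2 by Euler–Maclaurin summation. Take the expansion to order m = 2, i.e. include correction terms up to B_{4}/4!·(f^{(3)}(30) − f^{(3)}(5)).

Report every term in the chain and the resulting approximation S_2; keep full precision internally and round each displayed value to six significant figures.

The integral term ∫_5^30 x^2 dx = 8958.33.
Boundary: ½(f(5) + f(30)) = ½(25.0000 + 900.000) = 462.500.
Integral + boundary = 9420.83.
Order-1 term: 1/12 · (60.0000 − 10.0000) = 4.16667.
Running total after k=1: 9425.00.
Order-2 term: −1/720 · (0.00000 − 0.00000) = 0.00000.

S_2 ≈ 9425.00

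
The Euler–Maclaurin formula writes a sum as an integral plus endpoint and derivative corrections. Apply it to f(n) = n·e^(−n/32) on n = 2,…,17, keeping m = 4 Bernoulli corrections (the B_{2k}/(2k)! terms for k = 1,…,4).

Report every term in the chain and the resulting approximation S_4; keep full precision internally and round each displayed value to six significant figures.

S_4 ≈ 106.188

The integral term ∫_2^17 x·e^(−x/32) dx = 100.302.
Endpoint term: (f(2) + f(17))/2 = (1.87883 + 9.99378)/2 = 5.93631.
Running total after boundary: 106.238.
Correction k=1: B_{2}/2! · (f^{(1)}(17) − f^{(1)}(2)) = 1/12 · (0.275564 − 0.880700) = -0.0504280.
Running total after k=1: 106.188.
Correction k=2: B_{4}/4! · (f^{(3)}(17) − f^{(3)}(2)) = −1/720 · (0.00141729 − 0.00269485) = 1.77439e-06.
Running total after k=2: 106.188.
Correction k=3: B_{6}/6! · (f^{(5)}(17) − f^{(5)}(2)) = 1/30240 · (2.50534e-06 − 4.42348e-06) = -6.34304e-11.
Running total after k=3: 106.188.
Correction k=4: B_{8}/8! · (f^{(7)}(17) − f^{(7)}(2)) = −1/1209600 · (3.54162e-09 − 6.06960e-09) = 2.08993e-15.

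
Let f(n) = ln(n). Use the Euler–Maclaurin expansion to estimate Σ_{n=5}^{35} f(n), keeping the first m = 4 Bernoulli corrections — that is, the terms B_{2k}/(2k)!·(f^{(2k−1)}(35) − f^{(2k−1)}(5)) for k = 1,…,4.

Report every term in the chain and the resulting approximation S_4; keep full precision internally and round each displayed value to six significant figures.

S_4 ≈ 88.9581

Integral: ∫_5^35 ln(x) dx = 86.3900.
Endpoint term: (f(5) + f(35))/2 = (1.60944 + 3.55535)/2 = 2.58239.
So far: 88.9724.
Correction k=1: B_{2}/2! · (f^{(1)}(35) − f^{(1)}(5)) = 1/12 · (0.0285714 − 0.200000) = -0.0142857.
Partial sum through k=1: 88.9581.
Correction k=2: B_{4}/4! · (f^{(3)}(35) − f^{(3)}(5)) = −1/720 · (4.66472e-05 − 0.0160000) = 2.21574e-05.
Partial sum through k=2: 88.9581.
Correction k=3: B_{6}/6! · (f^{(5)}(35) − f^{(5)}(5)) = 1/30240 · (4.56952e-07 − 0.00768000) = -2.53953e-07.
Partial sum through k=3: 88.9581.
Correction k=4: B_{8}/8! · (f^{(7)}(35) − f^{(7)}(5)) = −1/1209600 · (1.11907e-08 − 0.00921600) = 7.61904e-09.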